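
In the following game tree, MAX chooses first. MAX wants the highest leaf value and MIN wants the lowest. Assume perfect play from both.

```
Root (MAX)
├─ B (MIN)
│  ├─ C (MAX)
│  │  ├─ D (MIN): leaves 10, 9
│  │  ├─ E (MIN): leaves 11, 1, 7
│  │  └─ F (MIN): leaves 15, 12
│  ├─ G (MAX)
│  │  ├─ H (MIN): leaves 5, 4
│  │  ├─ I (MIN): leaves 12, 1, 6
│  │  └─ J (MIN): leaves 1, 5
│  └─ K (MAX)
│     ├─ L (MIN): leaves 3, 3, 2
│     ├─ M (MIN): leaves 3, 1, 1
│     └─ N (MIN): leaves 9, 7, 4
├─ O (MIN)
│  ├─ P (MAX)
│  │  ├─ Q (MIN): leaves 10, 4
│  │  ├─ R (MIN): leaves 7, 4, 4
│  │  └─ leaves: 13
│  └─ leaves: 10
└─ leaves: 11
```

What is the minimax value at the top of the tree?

11

D (MIN): min(10, 9) = 9
E (MIN): min(11, 1, 7) = 1
F (MIN): min(15, 12) = 12
C (MAX): max(9, 1, 12) = 12
H (MIN): min(5, 4) = 4
I (MIN): min(12, 1, 6) = 1
J (MIN): min(1, 5) = 1
G (MAX): max(4, 1, 1) = 4
L (MIN): min(3, 3, 2) = 2
M (MIN): min(3, 1, 1) = 1
N (MIN): min(9, 7, 4) = 4
K (MAX): max(2, 1, 4) = 4
B (MIN): min(12, 4, 4) = 4
Q (MIN): min(10, 4) = 4
R (MIN): min(7, 4, 4) = 4
P (MAX): max(4, 4, 13) = 13
O (MIN): min(13, 10) = 10
Root (MAX): max(4, 10, 11) = 11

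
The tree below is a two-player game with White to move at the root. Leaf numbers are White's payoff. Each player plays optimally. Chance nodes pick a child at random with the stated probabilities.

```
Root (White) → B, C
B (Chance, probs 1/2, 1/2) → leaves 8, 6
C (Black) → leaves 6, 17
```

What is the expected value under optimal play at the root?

7

B (Chance): 1/2·8 + 1/2·6 = 7
C (Black): min(6, 17) = 6
Root (White): max(7, 6) = 7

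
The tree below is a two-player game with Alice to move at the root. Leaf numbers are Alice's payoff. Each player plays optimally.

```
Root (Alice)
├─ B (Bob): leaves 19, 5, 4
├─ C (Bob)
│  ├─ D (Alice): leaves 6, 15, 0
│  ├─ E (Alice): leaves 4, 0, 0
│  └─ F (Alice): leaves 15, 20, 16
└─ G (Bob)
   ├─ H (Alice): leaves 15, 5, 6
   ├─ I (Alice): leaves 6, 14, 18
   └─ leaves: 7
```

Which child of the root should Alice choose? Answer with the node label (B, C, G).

G

B (Bob): min(19, 5, 4) = 4
D (Alice): max(6, 15, 0) = 15
E (Alice): max(4, 0, 0) = 4
F (Alice): max(15, 20, 16) = 20
C (Bob): min(15, 4, 20) = 4
H (Alice): max(15, 5, 6) = 15
I (Alice): max(6, 14, 18) = 18
G (Bob): min(15, 18, 7) = 7
Root (Alice): max(4, 4, 7) = 7
Alice picks the child with the highest value: G (value 7).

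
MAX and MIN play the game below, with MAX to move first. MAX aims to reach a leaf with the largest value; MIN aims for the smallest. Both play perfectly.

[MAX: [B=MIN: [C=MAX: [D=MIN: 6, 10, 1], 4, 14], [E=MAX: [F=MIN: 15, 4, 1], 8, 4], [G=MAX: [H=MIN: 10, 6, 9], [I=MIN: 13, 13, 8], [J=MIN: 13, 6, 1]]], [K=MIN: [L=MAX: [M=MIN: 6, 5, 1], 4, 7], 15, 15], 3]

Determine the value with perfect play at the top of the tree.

D (MIN): min(6, 10, 1) = 1
C (MAX): max(1, 4, 14) = 14
F (MIN): min(15, 4, 1) = 1
E (MAX): max(1, 8, 4) = 8
H (MIN): min(10, 6, 9) = 6
I (MIN): min(13, 13, 8) = 8
J (MIN): min(13, 6, 1) = 1
G (MAX): max(6, 8, 1) = 8
B (MIN): min(14, 8, 8) = 8
M (MIN): min(6, 5, 1) = 1
L (MAX): max(1, 4, 7) = 7
K (MIN): min(7, 15, 15) = 7
Root (MAX): max(8, 7, 3) = 8

8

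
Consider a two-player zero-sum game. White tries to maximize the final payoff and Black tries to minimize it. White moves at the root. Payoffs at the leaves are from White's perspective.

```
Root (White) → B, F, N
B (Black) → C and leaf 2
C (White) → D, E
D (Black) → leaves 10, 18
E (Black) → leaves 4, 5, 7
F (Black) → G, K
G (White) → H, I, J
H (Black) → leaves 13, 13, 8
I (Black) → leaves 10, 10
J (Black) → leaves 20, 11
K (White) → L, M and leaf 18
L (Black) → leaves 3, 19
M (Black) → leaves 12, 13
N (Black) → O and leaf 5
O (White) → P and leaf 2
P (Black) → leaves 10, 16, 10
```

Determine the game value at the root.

11

D (Black): min(10, 18) = 10
E (Black): min(4, 5, 7) = 4
C (White): max(10, 4) = 10
B (Black): min(10, 2) = 2
H (Black): min(13, 13, 8) = 8
I (Black): min(10, 10) = 10
J (Black): min(20, 11) = 11
G (White): max(8, 10, 11) = 11
L (Black): min(3, 19) = 3
M (Black): min(12, 13) = 12
K (White): max(3, 12, 18) = 18
F (Black): min(11, 18) = 11
P (Black): min(10, 16, 10) = 10
O (White): max(10, 2) = 10
N (Black): min(10, 5) = 5
Root (White): max(2, 11, 5) = 11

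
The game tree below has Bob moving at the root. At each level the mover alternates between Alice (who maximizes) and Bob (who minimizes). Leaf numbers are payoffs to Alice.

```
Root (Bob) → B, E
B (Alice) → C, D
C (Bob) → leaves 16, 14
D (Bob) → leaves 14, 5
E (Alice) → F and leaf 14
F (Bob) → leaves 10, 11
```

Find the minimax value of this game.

C (Bob): min(16, 14) = 14
D (Bob): min(14, 5) = 5
B (Alice): max(14, 5) = 14
F (Bob): min(10, 11) = 10
E (Alice): max(10, 14) = 14
Root (Bob): min(14, 14) = 14

14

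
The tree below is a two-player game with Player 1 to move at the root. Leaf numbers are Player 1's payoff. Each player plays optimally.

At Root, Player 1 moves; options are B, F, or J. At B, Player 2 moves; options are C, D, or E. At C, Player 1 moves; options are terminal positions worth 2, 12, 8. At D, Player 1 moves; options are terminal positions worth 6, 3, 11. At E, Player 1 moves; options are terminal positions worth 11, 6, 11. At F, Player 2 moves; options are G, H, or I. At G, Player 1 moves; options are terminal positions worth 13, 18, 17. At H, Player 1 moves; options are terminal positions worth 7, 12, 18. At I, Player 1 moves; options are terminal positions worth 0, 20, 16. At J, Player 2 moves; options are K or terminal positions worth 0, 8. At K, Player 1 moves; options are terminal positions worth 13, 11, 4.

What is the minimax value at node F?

G: max(13, 18, 17) = 18
H: max(7, 12, 18) = 18
I: max(0, 20, 16) = 20
F: min(18, 18, 20) = 18

18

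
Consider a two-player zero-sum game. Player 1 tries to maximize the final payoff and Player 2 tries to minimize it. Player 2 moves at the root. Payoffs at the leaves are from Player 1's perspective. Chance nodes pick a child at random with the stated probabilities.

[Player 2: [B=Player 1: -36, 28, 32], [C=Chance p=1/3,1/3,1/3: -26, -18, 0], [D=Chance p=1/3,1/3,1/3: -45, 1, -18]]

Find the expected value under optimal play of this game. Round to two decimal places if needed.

-20.67

B (Player 1): max(-36, 28, 32) = 32
C (Chance): 1/3·-26 + 1/3·-18 + 1/3·0 = -14.67
D (Chance): 1/3·-45 + 1/3·1 + 1/3·-18 = -20.67
Root (Player 2): min(32, -14.67, -20.67) = -20.67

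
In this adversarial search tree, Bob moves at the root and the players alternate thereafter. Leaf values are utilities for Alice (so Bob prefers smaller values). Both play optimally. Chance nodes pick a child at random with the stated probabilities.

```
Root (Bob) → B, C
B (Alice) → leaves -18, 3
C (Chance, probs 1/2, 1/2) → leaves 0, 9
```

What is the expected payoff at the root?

B (Alice): max(-18, 3) = 3
C (Chance): 1/2·0 + 1/2·9 = 4.5
Root (Bob): min(3, 4.5) = 3

3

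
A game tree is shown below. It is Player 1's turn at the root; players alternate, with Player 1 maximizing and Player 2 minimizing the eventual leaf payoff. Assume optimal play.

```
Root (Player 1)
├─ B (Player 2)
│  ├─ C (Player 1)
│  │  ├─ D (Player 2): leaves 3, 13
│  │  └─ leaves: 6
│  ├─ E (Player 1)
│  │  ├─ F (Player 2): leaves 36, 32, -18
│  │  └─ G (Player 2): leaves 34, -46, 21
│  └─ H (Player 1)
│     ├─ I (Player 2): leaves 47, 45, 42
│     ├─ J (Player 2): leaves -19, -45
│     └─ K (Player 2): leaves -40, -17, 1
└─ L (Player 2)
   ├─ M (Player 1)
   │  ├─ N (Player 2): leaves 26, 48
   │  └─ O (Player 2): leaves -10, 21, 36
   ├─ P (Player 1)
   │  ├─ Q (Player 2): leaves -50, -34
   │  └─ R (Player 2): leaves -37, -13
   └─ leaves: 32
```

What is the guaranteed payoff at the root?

-18

D (Player 2): min(3, 13) = 3
C (Player 1): max(3, 6) = 6
F (Player 2): min(36, 32, -18) = -18
G (Player 2): min(34, -46, 21) = -46
E (Player 1): max(-18, -46) = -18
I (Player 2): min(47, 45, 42) = 42
J (Player 2): min(-19, -45) = -45
K (Player 2): min(-40, -17, 1) = -40
H (Player 1): max(42, -45, -40) = 42
B (Player 2): min(6, -18, 42) = -18
N (Player 2): min(26, 48) = 26
O (Player 2): min(-10, 21, 36) = -10
M (Player 1): max(26, -10) = 26
Q (Player 2): min(-50, -34) = -50
R (Player 2): min(-37, -13) = -37
P (Player 1): max(-50, -37) = -37
L (Player 2): min(26, -37, 32) = -37
Root (Player 1): max(-18, -37) = -18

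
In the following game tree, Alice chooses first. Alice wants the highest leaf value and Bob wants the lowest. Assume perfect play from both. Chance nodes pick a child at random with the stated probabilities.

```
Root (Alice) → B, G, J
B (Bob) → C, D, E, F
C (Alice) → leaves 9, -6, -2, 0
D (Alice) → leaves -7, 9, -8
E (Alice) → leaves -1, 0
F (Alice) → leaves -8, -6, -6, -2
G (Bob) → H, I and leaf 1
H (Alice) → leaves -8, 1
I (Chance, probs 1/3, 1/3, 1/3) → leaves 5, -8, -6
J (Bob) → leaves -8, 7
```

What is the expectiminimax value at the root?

-2

C (Alice): max(9, -6, -2, 0) = 9
D (Alice): max(-7, 9, -8) = 9
E (Alice): max(-1, 0) = 0
F (Alice): max(-8, -6, -6, -2) = -2
B (Bob): min(9, 9, 0, -2) = -2
H (Alice): max(-8, 1) = 1
I (Chance): 1/3·5 + 1/3·-8 + 1/3·-6 = -3
G (Bob): min(1, -3, 1) = -3
J (Bob): min(-8, 7) = -8
Root (Alice): max(-2, -3, -8) = -2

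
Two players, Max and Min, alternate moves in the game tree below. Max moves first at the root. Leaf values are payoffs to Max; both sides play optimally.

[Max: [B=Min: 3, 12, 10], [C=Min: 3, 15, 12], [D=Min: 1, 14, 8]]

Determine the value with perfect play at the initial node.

B (Min): min(3, 12, 10) = 3
C (Min): min(3, 15, 12) = 3
D (Min): min(1, 14, 8) = 1
Root (Max): max(3, 3, 1) = 3

3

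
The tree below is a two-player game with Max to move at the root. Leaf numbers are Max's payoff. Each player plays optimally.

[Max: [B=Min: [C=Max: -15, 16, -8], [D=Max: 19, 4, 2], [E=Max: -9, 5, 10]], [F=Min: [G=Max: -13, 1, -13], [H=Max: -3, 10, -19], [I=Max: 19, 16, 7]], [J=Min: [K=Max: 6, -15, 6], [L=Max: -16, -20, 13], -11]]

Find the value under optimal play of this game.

C (Max): max(-15, 16, -8) = 16
D (Max): max(19, 4, 2) = 19
E (Max): max(-9, 5, 10) = 10
B (Min): min(16, 19, 10) = 10
G (Max): max(-13, 1, -13) = 1
H (Max): max(-3, 10, -19) = 10
I (Max): max(19, 16, 7) = 19
F (Min): min(1, 10, 19) = 1
K (Max): max(6, -15, 6) = 6
L (Max): max(-16, -20, 13) = 13
J (Min): min(6, 13, -11) = -11
Root (Max): max(10, 1, -11) = 10

10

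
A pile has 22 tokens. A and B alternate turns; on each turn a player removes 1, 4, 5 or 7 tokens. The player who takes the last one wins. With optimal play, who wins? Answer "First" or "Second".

i:   0  1  2  3  4  5  6  7  8  9 10 11 12 13 14 15 16 17 18 19 20 21 22
     L  W  L  W  W  W  W  W  L  W  L  W  W  W  W  W  L  W  L  W  W  W  W
Position 22 is W, so the first player wins.

First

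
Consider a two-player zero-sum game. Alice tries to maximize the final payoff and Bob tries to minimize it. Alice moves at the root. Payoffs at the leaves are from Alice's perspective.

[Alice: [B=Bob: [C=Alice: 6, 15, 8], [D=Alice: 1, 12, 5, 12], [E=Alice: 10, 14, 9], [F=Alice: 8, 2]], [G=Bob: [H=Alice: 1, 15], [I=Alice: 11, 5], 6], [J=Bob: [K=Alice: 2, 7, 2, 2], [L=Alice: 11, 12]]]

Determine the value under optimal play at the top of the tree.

C (Alice): max(6, 15, 8) = 15
D (Alice): max(1, 12, 5, 12) = 12
E (Alice): max(10, 14, 9) = 14
F (Alice): max(8, 2) = 8
B (Bob): min(15, 12, 14, 8) = 8
H (Alice): max(1, 15) = 15
I (Alice): max(11, 5) = 11
G (Bob): min(15, 11, 6) = 6
K (Alice): max(2, 7, 2, 2) = 7
L (Alice): max(11, 12) = 12
J (Bob): min(7, 12) = 7
Root (Alice): max(8, 6, 7) = 8

8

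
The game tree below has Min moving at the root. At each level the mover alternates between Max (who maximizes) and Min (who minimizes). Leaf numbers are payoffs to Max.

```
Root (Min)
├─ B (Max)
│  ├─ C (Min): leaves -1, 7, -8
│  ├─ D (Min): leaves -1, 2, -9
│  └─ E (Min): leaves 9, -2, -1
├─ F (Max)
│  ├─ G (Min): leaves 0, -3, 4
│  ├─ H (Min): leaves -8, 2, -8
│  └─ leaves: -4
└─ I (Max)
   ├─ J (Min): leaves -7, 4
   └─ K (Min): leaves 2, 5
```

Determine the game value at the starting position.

-3

C (Min): min(-1, 7, -8) = -8
D (Min): min(-1, 2, -9) = -9
E (Min): min(9, -2, -1) = -2
B (Max): max(-8, -9, -2) = -2
G (Min): min(0, -3, 4) = -3
H (Min): min(-8, 2, -8) = -8
F (Max): max(-3, -8, -4) = -3
J (Min): min(-7, 4) = -7
K (Min): min(2, 5) = 2
I (Max): max(-7, 2) = 2
Root (Min): min(-2, -3, 2) = -3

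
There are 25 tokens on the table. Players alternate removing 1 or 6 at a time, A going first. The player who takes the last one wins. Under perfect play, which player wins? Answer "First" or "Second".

i:   0  1  2  3  4  5  6  7  8  9 10 11 12 13 14 15 16 17 18 19 20 21 22 23 24 25
     L  W  L  W  L  W  W  L  W  L  W  L  W  W  L  W  L  W  L  W  W  L  W  L  W  L
Position 25 is L, so the second player wins.

Second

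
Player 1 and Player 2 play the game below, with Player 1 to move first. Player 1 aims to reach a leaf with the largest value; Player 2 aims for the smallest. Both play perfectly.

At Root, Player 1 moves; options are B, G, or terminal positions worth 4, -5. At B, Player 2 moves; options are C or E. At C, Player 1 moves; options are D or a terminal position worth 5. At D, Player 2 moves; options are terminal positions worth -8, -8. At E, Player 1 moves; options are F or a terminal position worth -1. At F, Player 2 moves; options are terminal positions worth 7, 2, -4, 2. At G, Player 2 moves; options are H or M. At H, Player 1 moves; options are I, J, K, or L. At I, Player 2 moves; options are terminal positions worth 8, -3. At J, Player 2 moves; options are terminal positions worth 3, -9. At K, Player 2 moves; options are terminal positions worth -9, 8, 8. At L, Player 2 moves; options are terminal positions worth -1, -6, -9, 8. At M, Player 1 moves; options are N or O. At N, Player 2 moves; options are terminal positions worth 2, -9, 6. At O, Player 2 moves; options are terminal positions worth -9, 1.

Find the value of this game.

D (Player 2): min(-8, -8) = -8
C (Player 1): max(-8, 5) = 5
F (Player 2): min(7, 2, -4, 2) = -4
E (Player 1): max(-4, -1) = -1
B (Player 2): min(5, -1) = -1
I (Player 2): min(8, -3) = -3
J (Player 2): min(3, -9) = -9
K (Player 2): min(-9, 8, 8) = -9
L (Player 2): min(-1, -6, -9, 8) = -9
H (Player 1): max(-3, -9, -9, -9) = -3
N (Player 2): min(2, -9, 6) = -9
O (Player 2): min(-9, 1) = -9
M (Player 1): max(-9, -9) = -9
G (Player 2): min(-3, -9) = -9
Root (Player 1): max(-1, -9, 4, -5) = 4

4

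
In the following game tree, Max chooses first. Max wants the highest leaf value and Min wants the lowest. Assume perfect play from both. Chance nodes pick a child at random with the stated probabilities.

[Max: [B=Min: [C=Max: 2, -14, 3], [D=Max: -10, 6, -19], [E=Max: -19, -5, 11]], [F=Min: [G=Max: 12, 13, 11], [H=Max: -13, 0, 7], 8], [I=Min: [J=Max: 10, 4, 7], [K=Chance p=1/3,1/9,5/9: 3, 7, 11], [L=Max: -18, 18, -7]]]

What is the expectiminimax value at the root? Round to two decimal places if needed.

7.89

C (Max): max(2, -14, 3) = 3
D (Max): max(-10, 6, -19) = 6
E (Max): max(-19, -5, 11) = 11
B (Min): min(3, 6, 11) = 3
G (Max): max(12, 13, 11) = 13
H (Max): max(-13, 0, 7) = 7
F (Min): min(13, 7, 8) = 7
J (Max): max(10, 4, 7) = 10
K (Chance): 1/3·3 + 1/9·7 + 5/9·11 = 7.89
L (Max): max(-18, 18, -7) = 18
I (Min): min(10, 7.89, 18) = 7.89
Root (Max): max(3, 7, 7.89) = 7.89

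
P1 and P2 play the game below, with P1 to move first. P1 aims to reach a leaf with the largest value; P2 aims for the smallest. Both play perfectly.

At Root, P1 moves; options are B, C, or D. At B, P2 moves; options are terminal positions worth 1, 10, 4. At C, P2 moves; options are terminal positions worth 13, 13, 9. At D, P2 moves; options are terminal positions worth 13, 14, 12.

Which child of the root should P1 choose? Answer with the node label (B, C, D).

B (P2): min(1, 10, 4) = 1
C (P2): min(13, 13, 9) = 9
D (P2): min(13, 14, 12) = 12
Root (P1): max(1, 9, 12) = 12
P1 picks the child with the highest value: D (value 12).

D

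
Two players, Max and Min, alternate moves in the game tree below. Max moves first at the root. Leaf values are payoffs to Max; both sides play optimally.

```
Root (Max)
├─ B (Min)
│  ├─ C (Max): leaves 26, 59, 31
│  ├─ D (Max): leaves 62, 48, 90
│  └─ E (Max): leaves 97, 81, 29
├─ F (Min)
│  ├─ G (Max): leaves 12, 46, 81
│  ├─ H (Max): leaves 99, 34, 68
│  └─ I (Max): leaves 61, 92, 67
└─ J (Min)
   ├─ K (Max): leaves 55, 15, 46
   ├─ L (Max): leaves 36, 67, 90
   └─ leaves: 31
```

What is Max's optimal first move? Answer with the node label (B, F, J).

F

C (Max): max(26, 59, 31) = 59
D (Max): max(62, 48, 90) = 90
E (Max): max(97, 81, 29) = 97
B (Min): min(59, 90, 97) = 59
G (Max): max(12, 46, 81) = 81
H (Max): max(99, 34, 68) = 99
I (Max): max(61, 92, 67) = 92
F (Min): min(81, 99, 92) = 81
K (Max): max(55, 15, 46) = 55
L (Max): max(36, 67, 90) = 90
J (Min): min(55, 90, 31) = 31
Root (Max): max(59, 81, 31) = 81
Max picks the child with the highest value: F (value 81).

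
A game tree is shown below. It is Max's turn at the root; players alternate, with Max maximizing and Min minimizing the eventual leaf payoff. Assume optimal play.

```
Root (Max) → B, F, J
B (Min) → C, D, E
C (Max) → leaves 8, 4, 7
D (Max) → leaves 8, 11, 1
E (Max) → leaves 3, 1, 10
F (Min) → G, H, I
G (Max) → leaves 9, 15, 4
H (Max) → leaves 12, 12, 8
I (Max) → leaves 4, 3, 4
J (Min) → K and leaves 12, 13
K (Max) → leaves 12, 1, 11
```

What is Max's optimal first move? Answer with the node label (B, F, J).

C (Max): max(8, 4, 7) = 8
D (Max): max(8, 11, 1) = 11
E (Max): max(3, 1, 10) = 10
B (Min): min(8, 11, 10) = 8
G (Max): max(9, 15, 4) = 15
H (Max): max(12, 12, 8) = 12
I (Max): max(4, 3, 4) = 4
F (Min): min(15, 12, 4) = 4
K (Max): max(12, 1, 11) = 12
J (Min): min(12, 12, 13) = 12
Root (Max): max(8, 4, 12) = 12
Max picks the child with the highest value: J (value 12).

J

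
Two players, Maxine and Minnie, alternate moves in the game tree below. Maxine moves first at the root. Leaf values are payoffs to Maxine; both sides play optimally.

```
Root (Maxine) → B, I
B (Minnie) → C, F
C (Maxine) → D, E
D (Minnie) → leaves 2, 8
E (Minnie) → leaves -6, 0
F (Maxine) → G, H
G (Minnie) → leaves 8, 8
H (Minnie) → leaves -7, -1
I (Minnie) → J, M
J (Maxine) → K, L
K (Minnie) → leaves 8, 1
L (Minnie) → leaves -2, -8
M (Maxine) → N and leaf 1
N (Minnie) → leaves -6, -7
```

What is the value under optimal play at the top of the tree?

D (Minnie): min(2, 8) = 2
E (Minnie): min(-6, 0) = -6
C (Maxine): max(2, -6) = 2
G (Minnie): min(8, 8) = 8
H (Minnie): min(-7, -1) = -7
F (Maxine): max(8, -7) = 8
B (Minnie): min(2, 8) = 2
K (Minnie): min(8, 1) = 1
L (Minnie): min(-2, -8) = -8
J (Maxine): max(1, -8) = 1
N (Minnie): min(-6, -7) = -7
M (Maxine): max(-7, 1) = 1
I (Minnie): min(1, 1) = 1
Root (Maxine): max(2, 1) = 2

2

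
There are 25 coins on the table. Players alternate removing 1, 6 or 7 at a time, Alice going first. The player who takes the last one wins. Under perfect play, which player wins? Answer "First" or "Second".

First

i:   0  1  2  3  4  5  6  7  8  9 10 11 12 13 14 15 16 17 18 19 20 21 22 23 24 25
     L  W  L  W  L  W  W  W  W  W  W  W  L  W  L  W  L  W  W  W  W  W  W  W  L  W
Position 25 is W, so the first player wins.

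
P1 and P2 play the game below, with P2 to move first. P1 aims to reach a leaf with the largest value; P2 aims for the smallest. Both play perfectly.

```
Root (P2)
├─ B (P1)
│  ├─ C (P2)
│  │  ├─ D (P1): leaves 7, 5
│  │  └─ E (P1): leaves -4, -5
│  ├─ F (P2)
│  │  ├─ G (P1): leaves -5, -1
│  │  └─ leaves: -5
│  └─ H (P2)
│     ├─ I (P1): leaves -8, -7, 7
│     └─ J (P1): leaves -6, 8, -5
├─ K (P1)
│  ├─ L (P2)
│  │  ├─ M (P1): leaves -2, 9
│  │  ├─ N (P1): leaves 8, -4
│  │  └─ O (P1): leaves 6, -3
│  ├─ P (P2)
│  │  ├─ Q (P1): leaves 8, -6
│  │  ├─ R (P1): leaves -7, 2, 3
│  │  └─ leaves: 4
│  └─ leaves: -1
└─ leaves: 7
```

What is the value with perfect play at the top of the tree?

D (P1): max(7, 5) = 7
E (P1): max(-4, -5) = -4
C (P2): min(7, -4) = -4
G (P1): max(-5, -1) = -1
F (P2): min(-1, -5) = -5
I (P1): max(-8, -7, 7) = 7
J (P1): max(-6, 8, -5) = 8
H (P2): min(7, 8) = 7
B (P1): max(-4, -5, 7) = 7
M (P1): max(-2, 9) = 9
N (P1): max(8, -4) = 8
O (P1): max(6, -3) = 6
L (P2): min(9, 8, 6) = 6
Q (P1): max(8, -6) = 8
R (P1): max(-7, 2, 3) = 3
P (P2): min(8, 3, 4) = 3
K (P1): max(6, 3, -1) = 6
Root (P2): min(7, 6, 7) = 6

6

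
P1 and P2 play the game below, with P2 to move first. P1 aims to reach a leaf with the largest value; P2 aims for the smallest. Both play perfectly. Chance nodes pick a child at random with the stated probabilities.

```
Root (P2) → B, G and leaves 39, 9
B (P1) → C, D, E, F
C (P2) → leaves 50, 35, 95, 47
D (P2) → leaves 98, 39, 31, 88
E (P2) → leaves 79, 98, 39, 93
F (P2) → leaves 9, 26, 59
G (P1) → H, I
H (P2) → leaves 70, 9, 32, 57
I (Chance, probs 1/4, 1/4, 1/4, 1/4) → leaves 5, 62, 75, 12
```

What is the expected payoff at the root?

C (P2): min(50, 35, 95, 47) = 35
D (P2): min(98, 39, 31, 88) = 31
E (P2): min(79, 98, 39, 93) = 39
F (P2): min(9, 26, 59) = 9
B (P1): max(35, 31, 39, 9) = 39
H (P2): min(70, 9, 32, 57) = 9
I (Chance): 1/4·5 + 1/4·62 + 1/4·75 + 1/4·12 = 38.5
G (P1): max(9, 38.5) = 38.5
Root (P2): min(39, 38.5, 39, 9) = 9

9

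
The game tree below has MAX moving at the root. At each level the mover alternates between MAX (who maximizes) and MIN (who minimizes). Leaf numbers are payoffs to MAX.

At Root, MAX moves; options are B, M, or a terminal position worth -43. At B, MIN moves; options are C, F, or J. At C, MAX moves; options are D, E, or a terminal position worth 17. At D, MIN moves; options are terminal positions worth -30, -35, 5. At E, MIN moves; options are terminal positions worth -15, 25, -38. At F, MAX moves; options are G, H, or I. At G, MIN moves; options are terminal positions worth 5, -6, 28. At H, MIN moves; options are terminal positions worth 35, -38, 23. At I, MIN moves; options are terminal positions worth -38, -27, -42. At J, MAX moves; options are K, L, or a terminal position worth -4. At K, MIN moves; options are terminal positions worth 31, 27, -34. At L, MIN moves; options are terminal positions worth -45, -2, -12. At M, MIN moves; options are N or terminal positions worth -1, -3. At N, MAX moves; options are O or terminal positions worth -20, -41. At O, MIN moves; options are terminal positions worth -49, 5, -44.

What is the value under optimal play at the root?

D (MIN): min(-30, -35, 5) = -35
E (MIN): min(-15, 25, -38) = -38
C (MAX): max(-35, -38, 17) = 17
G (MIN): min(5, -6, 28) = -6
H (MIN): min(35, -38, 23) = -38
I (MIN): min(-38, -27, -42) = -42
F (MAX): max(-6, -38, -42) = -6
K (MIN): min(31, 27, -34) = -34
L (MIN): min(-45, -2, -12) = -45
J (MAX): max(-34, -45, -4) = -4
B (MIN): min(17, -6, -4) = -6
O (MIN): min(-49, 5, -44) = -49
N (MAX): max(-49, -20, -41) = -20
M (MIN): min(-20, -1, -3) = -20
Root (MAX): max(-6, -20, -43) = -6

-6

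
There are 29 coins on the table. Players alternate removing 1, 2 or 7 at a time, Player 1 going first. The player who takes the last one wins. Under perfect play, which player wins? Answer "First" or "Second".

First

Mark each pile size as W (mover wins) or L (mover loses):
i:   0  1  2  3  4  5  6  7  8  9 10 11 12 13 14 15 16 17 18 19 20 21 22 23 24 25 26 27 28 29
     L  W  W  L  W  W  L  W  W  L  W  W  L  W  W  L  W  W  L  W  W  L  W  W  L  W  W  L  W  W
Position 29 is W, so the first player wins.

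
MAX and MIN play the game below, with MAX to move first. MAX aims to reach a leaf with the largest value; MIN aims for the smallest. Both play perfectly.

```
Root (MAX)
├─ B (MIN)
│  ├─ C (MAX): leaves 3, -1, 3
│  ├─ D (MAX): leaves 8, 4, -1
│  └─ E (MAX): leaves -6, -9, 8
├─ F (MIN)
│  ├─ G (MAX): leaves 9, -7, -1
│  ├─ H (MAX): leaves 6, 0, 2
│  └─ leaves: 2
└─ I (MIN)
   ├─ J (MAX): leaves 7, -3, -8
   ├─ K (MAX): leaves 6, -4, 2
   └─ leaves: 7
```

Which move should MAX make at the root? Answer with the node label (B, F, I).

I

C (MAX): max(3, -1, 3) = 3
D (MAX): max(8, 4, -1) = 8
E (MAX): max(-6, -9, 8) = 8
B (MIN): min(3, 8, 8) = 3
G (MAX): max(9, -7, -1) = 9
H (MAX): max(6, 0, 2) = 6
F (MIN): min(9, 6, 2) = 2
J (MAX): max(7, -3, -8) = 7
K (MAX): max(6, -4, 2) = 6
I (MIN): min(7, 6, 7) = 6
Root (MAX): max(3, 2, 6) = 6
MAX picks the child with the highest value: I (value 6).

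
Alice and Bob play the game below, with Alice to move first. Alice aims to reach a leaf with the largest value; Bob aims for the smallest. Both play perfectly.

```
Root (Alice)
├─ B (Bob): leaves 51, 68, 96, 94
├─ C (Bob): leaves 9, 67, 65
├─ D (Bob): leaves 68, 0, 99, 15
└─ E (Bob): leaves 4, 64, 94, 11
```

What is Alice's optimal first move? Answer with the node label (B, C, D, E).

B

B (Bob): min(51, 68, 96, 94) = 51
C (Bob): min(9, 67, 65) = 9
D (Bob): min(68, 0, 99, 15) = 0
E (Bob): min(4, 64, 94, 11) = 4
Root (Alice): max(51, 9, 0, 4) = 51
Alice picks the child with the highest value: B (value 51).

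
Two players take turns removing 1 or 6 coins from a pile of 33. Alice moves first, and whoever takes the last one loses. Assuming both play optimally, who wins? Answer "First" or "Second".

Compute winning (W) and losing (L) positions by backward induction:
i:   0  1  2  3  4  5  6  7  8  9 10 11 12 13 14 15 16 17 18 19 20 21 22 23 24 25 26 27 28 29 30 31 32 33
     W  L  W  L  W  L  W  W  L  W  L  W  L  W  W  L  W  L  W  L  W  W  L  W  L  W  L  W  W  L  W  L  W  L
Position 33 is L, so the second player wins.

Second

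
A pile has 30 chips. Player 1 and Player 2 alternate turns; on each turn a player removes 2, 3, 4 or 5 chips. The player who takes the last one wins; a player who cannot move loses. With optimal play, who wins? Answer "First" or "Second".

First

W/L table (W = player to move can force a win):
i:   0  1  2  3  4  5  6  7  8  9 10 11 12 13 14 15 16 17 18 19 20 21 22 23 24 25 26 27 28 29 30
     L  L  W  W  W  W  W  L  L  W  W  W  W  W  L  L  W  W  W  W  W  L  L  W  W  W  W  W  L  L  W
Position 30 is W, so the first player wins.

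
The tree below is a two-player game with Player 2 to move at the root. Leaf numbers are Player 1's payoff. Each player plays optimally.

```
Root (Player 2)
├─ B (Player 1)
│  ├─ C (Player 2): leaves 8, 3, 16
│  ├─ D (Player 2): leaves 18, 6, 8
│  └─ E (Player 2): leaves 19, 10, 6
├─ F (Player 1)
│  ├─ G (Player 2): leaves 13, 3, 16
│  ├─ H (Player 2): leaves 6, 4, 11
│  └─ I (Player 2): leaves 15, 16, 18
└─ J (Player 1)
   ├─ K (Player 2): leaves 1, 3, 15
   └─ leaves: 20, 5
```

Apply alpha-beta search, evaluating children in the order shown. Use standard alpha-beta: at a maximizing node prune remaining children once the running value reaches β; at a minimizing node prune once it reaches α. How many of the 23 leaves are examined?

C [α=-∞,β=+∞]: v=3
D [α=3,β=+∞]: v=6
E [α=6,β=+∞]: v=6
B [α=-∞,β=+∞]: v=6
G [α=-∞,β=6]: v=3
H [α=3,β=6]: v=4
I [α=4,β=6]: v=15
F [α=-∞,β=6]: v=15
K [α=-∞,β=6]: v=1
J [α=-∞,β=6]: v=20 after child 2 ≥ β → β-cutoff, skip 1
Root [α=-∞,β=+∞]: v=6
Leaves evaluated: 22 of 23.

22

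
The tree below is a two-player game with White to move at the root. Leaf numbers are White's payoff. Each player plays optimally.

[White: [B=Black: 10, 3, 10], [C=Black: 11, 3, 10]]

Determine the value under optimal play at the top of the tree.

B (Black): min(10, 3, 10) = 3
C (Black): min(11, 3, 10) = 3
Root (White): max(3, 3) = 3

3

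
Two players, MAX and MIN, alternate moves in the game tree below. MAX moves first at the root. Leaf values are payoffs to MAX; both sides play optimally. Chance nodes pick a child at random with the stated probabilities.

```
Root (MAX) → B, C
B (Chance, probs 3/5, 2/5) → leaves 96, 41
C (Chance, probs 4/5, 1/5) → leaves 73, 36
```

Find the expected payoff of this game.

74

B (Chance): 3/5·96 + 2/5·41 = 74
C (Chance): 4/5·73 + 1/5·36 = 65.6
Root (MAX): max(74, 65.6) = 74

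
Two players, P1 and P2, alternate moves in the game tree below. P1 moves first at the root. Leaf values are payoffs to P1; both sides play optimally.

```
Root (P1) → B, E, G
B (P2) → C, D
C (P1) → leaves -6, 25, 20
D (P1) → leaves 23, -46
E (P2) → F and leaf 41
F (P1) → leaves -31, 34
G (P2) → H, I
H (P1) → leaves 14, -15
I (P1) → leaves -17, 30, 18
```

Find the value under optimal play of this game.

C (P1): max(-6, 25, 20) = 25
D (P1): max(23, -46) = 23
B (P2): min(25, 23) = 23
F (P1): max(-31, 34) = 34
E (P2): min(34, 41) = 34
H (P1): max(14, -15) = 14
I (P1): max(-17, 30, 18) = 30
G (P2): min(14, 30) = 14
Root (P1): max(23, 34, 14) = 34

34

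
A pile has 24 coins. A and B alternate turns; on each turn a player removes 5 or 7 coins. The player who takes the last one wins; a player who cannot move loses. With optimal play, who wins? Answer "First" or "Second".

Second

Positions where the player to move wins (W) vs loses (L):
i:   0  1  2  3  4  5  6  7  8  9 10 11 12 13 14 15 16 17 18 19 20 21 22 23 24
     L  L  L  L  L  W  W  W  W  W  W  W  L  L  L  L  L  W  W  W  W  W  W  W  L
Position 24 is L, so the second player wins.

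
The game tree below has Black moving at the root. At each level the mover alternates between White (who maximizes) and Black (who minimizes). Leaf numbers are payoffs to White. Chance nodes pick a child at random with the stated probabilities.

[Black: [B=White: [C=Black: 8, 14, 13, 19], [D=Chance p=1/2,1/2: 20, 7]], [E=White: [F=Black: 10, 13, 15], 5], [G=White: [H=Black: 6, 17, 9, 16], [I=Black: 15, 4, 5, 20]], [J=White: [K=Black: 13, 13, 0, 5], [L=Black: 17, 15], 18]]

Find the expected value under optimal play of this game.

6

C (Black): min(8, 14, 13, 19) = 8
D (Chance): 1/2·20 + 1/2·7 = 13.5
B (White): max(8, 13.5) = 13.5
F (Black): min(10, 13, 15) = 10
E (White): max(10, 5) = 10
H (Black): min(6, 17, 9, 16) = 6
I (Black): min(15, 4, 5, 20) = 4
G (White): max(6, 4) = 6
K (Black): min(13, 13, 0, 5) = 0
L (Black): min(17, 15) = 15
J (White): max(0, 15, 18) = 18
Root (Black): min(13.5, 10, 6, 18) = 6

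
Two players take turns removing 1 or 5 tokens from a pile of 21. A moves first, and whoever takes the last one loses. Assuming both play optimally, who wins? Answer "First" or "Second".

Second

Compute winning (W) and losing (L) positions by backward induction:
i:   0  1  2  3  4  5  6  7  8  9 10 11 12 13 14 15 16 17 18 19 20 21
     W  L  W  L  W  L  W  L  W  L  W  L  W  L  W  L  W  L  W  L  W  L
Position 21 is L, so the second player wins.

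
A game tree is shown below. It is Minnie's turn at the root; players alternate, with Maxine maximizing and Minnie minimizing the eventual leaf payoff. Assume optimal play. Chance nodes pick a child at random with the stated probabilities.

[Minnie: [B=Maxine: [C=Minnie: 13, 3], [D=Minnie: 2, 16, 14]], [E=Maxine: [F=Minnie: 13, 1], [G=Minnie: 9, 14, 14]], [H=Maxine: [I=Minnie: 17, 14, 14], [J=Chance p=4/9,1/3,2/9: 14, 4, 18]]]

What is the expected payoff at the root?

3

C (Minnie): min(13, 3) = 3
D (Minnie): min(2, 16, 14) = 2
B (Maxine): max(3, 2) = 3
F (Minnie): min(13, 1) = 1
G (Minnie): min(9, 14, 14) = 9
E (Maxine): max(1, 9) = 9
I (Minnie): min(17, 14, 14) = 14
J (Chance): 4/9·14 + 1/3·4 + 2/9·18 = 11.56
H (Maxine): max(14, 11.56) = 14
Root (Minnie): min(3, 9, 14) = 3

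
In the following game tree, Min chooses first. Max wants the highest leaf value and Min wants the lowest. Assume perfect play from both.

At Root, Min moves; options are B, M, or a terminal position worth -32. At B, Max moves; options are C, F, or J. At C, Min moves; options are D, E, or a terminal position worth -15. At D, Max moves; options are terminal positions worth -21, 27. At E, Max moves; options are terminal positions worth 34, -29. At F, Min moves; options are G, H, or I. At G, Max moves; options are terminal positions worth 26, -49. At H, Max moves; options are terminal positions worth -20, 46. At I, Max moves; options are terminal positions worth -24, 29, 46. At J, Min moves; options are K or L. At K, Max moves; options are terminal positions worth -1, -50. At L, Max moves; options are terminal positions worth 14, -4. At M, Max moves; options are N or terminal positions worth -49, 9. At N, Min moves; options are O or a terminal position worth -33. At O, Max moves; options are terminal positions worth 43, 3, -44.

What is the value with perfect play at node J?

-1

K: max(-1, -50) = -1
L: max(14, -4) = 14
J: min(-1, 14) = -1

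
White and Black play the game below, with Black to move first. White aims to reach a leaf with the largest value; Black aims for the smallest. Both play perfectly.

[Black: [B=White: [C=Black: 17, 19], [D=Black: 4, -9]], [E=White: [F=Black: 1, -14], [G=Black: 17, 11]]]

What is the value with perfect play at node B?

C: min(17, 19) = 17
D: min(4, -9) = -9
B: max(17, -9) = 17

17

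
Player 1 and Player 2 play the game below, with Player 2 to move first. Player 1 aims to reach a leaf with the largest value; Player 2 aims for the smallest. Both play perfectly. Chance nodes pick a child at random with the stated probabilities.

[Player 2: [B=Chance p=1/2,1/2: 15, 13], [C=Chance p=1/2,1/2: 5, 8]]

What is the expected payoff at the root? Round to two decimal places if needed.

6.5

B (Chance): 1/2·15 + 1/2·13 = 14
C (Chance): 1/2·5 + 1/2·8 = 6.5
Root (Player 2): min(14, 6.5) = 6.5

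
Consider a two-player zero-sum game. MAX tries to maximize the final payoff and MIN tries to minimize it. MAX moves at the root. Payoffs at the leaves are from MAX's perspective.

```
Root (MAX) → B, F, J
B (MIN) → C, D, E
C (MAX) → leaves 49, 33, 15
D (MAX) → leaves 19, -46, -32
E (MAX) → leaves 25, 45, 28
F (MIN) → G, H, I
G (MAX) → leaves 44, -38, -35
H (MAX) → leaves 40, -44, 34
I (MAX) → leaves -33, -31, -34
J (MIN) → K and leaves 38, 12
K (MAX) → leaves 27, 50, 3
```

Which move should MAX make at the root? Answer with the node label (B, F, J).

C (MAX): max(49, 33, 15) = 49
D (MAX): max(19, -46, -32) = 19
E (MAX): max(25, 45, 28) = 45
B (MIN): min(49, 19, 45) = 19
G (MAX): max(44, -38, -35) = 44
H (MAX): max(40, -44, 34) = 40
I (MAX): max(-33, -31, -34) = -31
F (MIN): min(44, 40, -31) = -31
K (MAX): max(27, 50, 3) = 50
J (MIN): min(50, 38, 12) = 12
Root (MAX): max(19, -31, 12) = 19
MAX picks the child with the highest value: B (value 19).

B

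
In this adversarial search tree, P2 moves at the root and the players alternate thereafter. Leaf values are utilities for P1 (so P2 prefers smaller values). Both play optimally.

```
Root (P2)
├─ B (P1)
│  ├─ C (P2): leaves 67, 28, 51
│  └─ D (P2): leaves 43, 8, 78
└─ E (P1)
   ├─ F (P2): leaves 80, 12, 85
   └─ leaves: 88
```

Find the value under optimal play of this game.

C (P2): min(67, 28, 51) = 28
D (P2): min(43, 8, 78) = 8
B (P1): max(28, 8) = 28
F (P2): min(80, 12, 85) = 12
E (P1): max(12, 88) = 88
Root (P2): min(28, 88) = 28

28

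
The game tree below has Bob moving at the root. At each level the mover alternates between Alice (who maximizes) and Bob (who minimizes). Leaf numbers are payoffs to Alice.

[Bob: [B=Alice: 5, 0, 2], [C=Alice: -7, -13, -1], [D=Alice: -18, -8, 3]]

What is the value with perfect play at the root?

-1

B (Alice): max(5, 0, 2) = 5
C (Alice): max(-7, -13, -1) = -1
D (Alice): max(-18, -8, 3) = 3
Root (Bob): min(5, -1, 3) = -1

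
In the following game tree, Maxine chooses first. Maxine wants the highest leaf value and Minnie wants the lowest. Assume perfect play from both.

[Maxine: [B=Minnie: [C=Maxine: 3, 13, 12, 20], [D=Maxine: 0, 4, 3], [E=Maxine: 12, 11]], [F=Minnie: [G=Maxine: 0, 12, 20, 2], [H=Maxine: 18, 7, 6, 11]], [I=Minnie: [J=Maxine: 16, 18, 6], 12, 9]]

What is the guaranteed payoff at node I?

9

J: max(16, 18, 6) = 18
I: min(18, 12, 9) = 9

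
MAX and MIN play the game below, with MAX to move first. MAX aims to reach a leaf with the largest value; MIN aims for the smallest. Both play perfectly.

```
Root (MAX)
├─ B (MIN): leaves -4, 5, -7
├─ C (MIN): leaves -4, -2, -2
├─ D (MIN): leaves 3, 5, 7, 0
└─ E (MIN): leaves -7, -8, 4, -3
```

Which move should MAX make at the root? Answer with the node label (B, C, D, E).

B (MIN): min(-4, 5, -7) = -7
C (MIN): min(-4, -2, -2) = -4
D (MIN): min(3, 5, 7, 0) = 0
E (MIN): min(-7, -8, 4, -3) = -8
Root (MAX): max(-7, -4, 0, -8) = 0
MAX picks the child with the highest value: D (value 0).

D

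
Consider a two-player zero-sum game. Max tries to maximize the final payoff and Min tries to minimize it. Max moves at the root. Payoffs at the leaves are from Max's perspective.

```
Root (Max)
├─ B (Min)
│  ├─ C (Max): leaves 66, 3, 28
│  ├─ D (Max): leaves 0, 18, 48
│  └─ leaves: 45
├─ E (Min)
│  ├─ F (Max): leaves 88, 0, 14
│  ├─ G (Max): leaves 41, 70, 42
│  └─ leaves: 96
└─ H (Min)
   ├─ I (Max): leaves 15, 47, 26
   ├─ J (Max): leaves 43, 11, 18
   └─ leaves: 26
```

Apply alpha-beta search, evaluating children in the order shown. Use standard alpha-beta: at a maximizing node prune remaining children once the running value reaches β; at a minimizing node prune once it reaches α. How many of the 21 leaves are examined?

C [α=-∞,β=+∞]: v=66
D [α=-∞,β=66]: v=48
B [α=-∞,β=+∞]: v=45
F [α=45,β=+∞]: v=88
G [α=45,β=88]: v=70
E [α=45,β=+∞]: v=70
I [α=70,β=+∞]: v=47
H [α=70,β=+∞]: v=47 after child 1 ≤ α → α-cutoff, skip 2
Root [α=-∞,β=+∞]: v=70
Leaves evaluated: 17 of 21.

17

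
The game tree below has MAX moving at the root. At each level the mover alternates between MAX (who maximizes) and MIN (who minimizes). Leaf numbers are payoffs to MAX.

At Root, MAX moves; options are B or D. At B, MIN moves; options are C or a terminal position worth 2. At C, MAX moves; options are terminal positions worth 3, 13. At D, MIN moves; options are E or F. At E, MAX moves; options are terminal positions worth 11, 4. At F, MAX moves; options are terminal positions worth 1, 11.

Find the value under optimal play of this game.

C (MAX): max(3, 13) = 13
B (MIN): min(13, 2) = 2
E (MAX): max(11, 4) = 11
F (MAX): max(1, 11) = 11
D (MIN): min(11, 11) = 11
Root (MAX): max(2, 11) = 11

11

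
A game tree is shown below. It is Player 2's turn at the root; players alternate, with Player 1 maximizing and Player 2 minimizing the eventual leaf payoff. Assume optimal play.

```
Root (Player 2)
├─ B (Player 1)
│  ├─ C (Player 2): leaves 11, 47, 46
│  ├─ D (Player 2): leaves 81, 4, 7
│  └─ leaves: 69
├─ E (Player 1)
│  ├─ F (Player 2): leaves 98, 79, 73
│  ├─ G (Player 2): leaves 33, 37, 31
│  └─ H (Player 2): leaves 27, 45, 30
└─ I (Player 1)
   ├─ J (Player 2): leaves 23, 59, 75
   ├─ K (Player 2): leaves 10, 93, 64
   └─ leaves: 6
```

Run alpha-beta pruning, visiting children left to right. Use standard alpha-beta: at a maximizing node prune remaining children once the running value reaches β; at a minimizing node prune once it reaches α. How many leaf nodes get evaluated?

C [α=-∞,β=+∞]: v=11
D [α=11,β=+∞]: v=4 after child 2 ≤ α → α-cutoff, skip 1
B [α=-∞,β=+∞]: v=69
F [α=-∞,β=69]: v=73
E [α=-∞,β=69]: v=73 after child 1 ≥ β → β-cutoff, skip 2
J [α=-∞,β=69]: v=23
K [α=23,β=69]: v=10 after child 1 ≤ α → α-cutoff, skip 2
I [α=-∞,β=69]: v=23
Root [α=-∞,β=+∞]: v=23
Leaves evaluated: 14 of 23.

14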